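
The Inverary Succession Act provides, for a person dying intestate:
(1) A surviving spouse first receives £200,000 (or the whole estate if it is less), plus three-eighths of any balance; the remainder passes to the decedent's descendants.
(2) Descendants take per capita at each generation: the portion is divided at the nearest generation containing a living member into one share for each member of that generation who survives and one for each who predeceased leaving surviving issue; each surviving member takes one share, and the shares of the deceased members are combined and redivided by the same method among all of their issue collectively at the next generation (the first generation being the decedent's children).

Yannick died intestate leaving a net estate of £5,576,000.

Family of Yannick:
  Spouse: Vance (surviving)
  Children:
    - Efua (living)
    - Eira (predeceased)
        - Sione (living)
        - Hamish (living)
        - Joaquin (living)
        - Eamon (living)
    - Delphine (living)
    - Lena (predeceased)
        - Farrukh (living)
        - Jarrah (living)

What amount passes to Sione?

Sione receives £280,000.

Vance first takes £200,000, leaving a balance of £5,376,000. Vance then takes three-eighths of the balance (£2,016,000), for a total of £2,216,000. The remaining £3,360,000 passes to the descendants.
The descendants' portion (£3,360,000) is divided at the children's generation into 4 shares of £840,000. Efua and Delphine each take £840,000. The 2 shares of the deceased (Eira and Lena) are combined into a pool of £1,680,000.
That pool (£1,680,000) is divided at the grandchildren's generation equally among Sione, Hamish, Joaquin, Eamon, Farrukh, and Jarrah: £280,000 each.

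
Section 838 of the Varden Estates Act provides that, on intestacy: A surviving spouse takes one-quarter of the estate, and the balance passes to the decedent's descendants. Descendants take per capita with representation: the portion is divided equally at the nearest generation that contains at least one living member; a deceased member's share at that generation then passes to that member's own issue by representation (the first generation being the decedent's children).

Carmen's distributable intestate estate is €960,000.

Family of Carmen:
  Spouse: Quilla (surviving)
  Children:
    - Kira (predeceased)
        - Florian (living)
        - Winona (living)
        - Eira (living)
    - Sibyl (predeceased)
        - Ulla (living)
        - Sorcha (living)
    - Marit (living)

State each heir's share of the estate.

Quilla takes one-quarter of €960,000 = €240,000. The remaining €720,000 passes to the descendants.
The descendants' portion (€720,000) is divided into 3 shares of €240,000: Marit takes €240,000; Kira's €240,000 share passes to Kira's issue; Sibyl's €240,000 share passes to Sibyl's issue.
Kira's share (€240,000) is divided into 3 shares of €80,000: Florian, Winona, and Eira each take €80,000.
Sibyl's share (€240,000) is divided into 2 shares of €120,000: Ulla and Sorcha each take €120,000.

Quilla: €240,000; Florian: €80,000; Winona: €80,000; Eira: €80,000; Ulla: €120,000; Sorcha: €120,000; Marit: €240,000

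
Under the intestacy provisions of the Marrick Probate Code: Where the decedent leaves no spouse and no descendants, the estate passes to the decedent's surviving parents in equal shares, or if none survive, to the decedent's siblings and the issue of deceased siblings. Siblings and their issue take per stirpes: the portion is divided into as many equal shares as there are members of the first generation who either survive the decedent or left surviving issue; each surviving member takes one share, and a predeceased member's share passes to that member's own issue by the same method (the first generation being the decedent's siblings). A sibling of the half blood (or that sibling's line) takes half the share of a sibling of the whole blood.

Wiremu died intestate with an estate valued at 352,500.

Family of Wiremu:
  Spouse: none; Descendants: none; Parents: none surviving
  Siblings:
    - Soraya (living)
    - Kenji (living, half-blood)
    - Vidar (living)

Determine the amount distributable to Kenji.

Kenji receives 70,500.

The entire 352,500 passes to the siblings and their issue.
Counting each half-blood sibling's line as half a unit, there are 5/2 units in 352,500, so one unit is 141,000. Whole-blood lines (Soraya and Vidar) take 141,000 each; half-blood lines (Kenji) take 70,500 each.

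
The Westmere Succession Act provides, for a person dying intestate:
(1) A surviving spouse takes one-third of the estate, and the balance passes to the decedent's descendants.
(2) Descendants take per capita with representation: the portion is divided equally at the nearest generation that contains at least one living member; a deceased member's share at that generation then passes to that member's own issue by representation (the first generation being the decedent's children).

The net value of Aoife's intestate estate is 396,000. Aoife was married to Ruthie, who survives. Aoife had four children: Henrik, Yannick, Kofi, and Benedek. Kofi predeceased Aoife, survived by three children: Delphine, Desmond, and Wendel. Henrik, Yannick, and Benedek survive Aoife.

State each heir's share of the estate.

Ruthie: 132,000; Henrik: 66,000; Yannick: 66,000; Delphine: 22,000; Desmond: 22,000; Wendel: 22,000; Benedek: 66,000

Ruthie takes one-third of 396,000 = 132,000. The remaining 264,000 passes to the descendants.
The descendants' portion (264,000) is divided into 4 shares of 66,000: Henrik, Yannick, and Benedek each take 66,000; Kofi's 66,000 share passes to Kofi's issue.
Kofi's share (66,000) is divided into 3 shares of 22,000: Delphine, Desmond, and Wendel each take 22,000.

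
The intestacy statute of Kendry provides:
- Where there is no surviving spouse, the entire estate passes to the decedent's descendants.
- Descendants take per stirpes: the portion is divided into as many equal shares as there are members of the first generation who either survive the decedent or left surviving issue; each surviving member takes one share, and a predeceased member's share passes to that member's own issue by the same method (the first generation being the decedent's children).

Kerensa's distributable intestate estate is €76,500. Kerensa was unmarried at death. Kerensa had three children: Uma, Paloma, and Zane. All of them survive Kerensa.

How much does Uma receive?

Uma receives €25,500.

The entire €76,500 passes to the descendants.
That amount (€76,500) is divided into 3 shares of €25,500: Uma, Paloma, and Zane each take €25,500.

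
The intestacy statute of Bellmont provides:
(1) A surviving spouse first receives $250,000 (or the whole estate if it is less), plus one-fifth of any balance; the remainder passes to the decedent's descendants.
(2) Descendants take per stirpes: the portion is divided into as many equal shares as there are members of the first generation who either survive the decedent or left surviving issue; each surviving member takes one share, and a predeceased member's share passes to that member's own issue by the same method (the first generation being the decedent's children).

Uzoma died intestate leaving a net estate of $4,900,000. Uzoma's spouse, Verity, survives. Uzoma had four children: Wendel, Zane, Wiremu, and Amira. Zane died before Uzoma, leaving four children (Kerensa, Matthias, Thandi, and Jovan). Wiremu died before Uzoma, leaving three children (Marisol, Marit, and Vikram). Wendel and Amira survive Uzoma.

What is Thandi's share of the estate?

Verity first takes $250,000, leaving a balance of $4,650,000. Verity then takes one-fifth of the balance ($930,000), for a total of $1,180,000. The remaining $3,720,000 passes to the descendants.
The descendants' portion ($3,720,000) is divided into 4 shares of $930,000: Wendel and Amira each take $930,000; Zane's $930,000 share passes to Zane's issue; Wiremu's $930,000 share passes to Wiremu's issue.
Zane's share ($930,000) is divided into 4 shares of $232,500: Kerensa, Matthias, Thandi, and Jovan each take $232,500.
Wiremu's share ($930,000) is divided into 3 shares of $310,000: Marisol, Marit, and Vikram each take $310,000.

Thandi receives $232,500.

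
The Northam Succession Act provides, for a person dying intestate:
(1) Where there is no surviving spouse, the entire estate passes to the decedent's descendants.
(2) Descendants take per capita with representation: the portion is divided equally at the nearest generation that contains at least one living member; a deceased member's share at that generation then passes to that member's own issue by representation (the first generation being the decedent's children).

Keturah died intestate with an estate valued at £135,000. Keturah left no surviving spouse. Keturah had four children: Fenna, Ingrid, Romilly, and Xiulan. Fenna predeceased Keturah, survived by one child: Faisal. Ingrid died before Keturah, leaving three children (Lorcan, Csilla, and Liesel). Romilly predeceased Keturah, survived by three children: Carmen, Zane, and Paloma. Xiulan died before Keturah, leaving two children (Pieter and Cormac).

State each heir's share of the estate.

The entire £135,000 passes to the descendants.
No child survives, so the initial division is made at the grandchildren's generation.
That amount (£135,000) is divided into 9 shares of £15,000: Faisal, Lorcan, Csilla, Liesel, Carmen, Zane, Paloma, Pieter, and Cormac each take £15,000.

Faisal: £15,000; Lorcan: £15,000; Csilla: £15,000; Liesel: £15,000; Carmen: £15,000; Zane: £15,000; Paloma: £15,000; Pieter: £15,000; Cormac: £15,000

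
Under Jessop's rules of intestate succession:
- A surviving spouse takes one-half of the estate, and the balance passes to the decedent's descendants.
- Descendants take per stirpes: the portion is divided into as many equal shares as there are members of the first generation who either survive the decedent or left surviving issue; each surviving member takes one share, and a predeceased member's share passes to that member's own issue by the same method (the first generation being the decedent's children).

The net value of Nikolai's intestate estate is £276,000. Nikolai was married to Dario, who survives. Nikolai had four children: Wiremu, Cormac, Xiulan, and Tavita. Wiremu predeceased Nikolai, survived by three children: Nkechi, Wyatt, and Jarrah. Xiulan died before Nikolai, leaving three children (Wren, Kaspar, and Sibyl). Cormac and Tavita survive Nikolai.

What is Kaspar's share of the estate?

Kaspar receives £11,500.

Dario takes one-half of £276,000 = £138,000. The remaining £138,000 passes to the descendants.
The descendants' portion (£138,000) is divided into 4 shares of £34,500: Cormac and Tavita each take £34,500; Wiremu's £34,500 share passes to Wiremu's issue; Xiulan's £34,500 share passes to Xiulan's issue.
Wiremu's share (£34,500) is divided into 3 shares of £11,500: Nkechi, Wyatt, and Jarrah each take £11,500.
Xiulan's share (£34,500) is divided into 3 shares of £11,500: Wren, Kaspar, and Sibyl each take £11,500.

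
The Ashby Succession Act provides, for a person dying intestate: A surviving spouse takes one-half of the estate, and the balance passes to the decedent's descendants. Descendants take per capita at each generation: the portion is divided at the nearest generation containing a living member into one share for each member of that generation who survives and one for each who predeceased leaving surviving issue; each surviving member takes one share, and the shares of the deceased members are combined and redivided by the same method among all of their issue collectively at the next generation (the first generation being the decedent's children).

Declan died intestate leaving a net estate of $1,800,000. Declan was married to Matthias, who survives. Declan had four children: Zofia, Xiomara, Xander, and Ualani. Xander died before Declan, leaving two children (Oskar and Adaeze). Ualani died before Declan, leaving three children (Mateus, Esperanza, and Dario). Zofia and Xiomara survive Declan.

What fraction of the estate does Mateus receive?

Mateus receives 1/20 of the estate.

Matthias takes one-half of $1,800,000 = $900,000. The remaining $900,000 passes to the descendants.
The descendants' portion ($900,000) is divided at the children's generation into 4 shares of $225,000. Zofia and Xiomara each take $225,000. The 2 shares of the deceased (Xander and Ualani) are combined into a pool of $450,000.
That pool ($450,000) is divided at the grandchildren's generation equally among Oskar, Adaeze, Mateus, Esperanza, and Dario: $90,000 each.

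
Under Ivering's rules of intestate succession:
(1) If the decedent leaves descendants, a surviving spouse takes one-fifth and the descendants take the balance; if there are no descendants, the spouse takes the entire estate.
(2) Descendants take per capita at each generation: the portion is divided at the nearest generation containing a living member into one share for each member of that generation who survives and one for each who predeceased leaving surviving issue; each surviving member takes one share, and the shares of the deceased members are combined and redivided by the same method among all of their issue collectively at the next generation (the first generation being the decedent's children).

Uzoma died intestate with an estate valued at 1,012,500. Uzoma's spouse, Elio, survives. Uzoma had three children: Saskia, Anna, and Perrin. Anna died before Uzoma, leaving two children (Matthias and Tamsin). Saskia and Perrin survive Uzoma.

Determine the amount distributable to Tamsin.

Tamsin receives 135,000.

Elio takes one-fifth of 1,012,500 = 202,500. The remaining 810,000 passes to the descendants.
The descendants' portion (810,000) is divided at the children's generation into 3 shares of 270,000. Saskia and Perrin each take 270,000. The remaining share for the deceased Anna (270,000) is carried to the next generation.
That pool (270,000) is divided at the grandchildren's generation equally among Matthias and Tamsin: 135,000 each.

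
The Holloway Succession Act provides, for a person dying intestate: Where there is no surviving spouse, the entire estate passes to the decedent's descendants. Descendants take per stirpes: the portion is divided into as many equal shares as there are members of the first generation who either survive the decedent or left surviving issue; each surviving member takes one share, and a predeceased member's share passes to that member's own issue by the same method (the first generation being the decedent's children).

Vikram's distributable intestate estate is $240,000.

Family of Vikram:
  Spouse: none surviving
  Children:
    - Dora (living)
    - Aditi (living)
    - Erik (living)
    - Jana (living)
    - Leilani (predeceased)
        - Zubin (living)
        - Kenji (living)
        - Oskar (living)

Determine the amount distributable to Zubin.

Zubin receives $16,000.

The entire $240,000 passes to the descendants.
That amount ($240,000) is divided into 5 shares of $48,000: Dora, Aditi, Erik, and Jana each take $48,000; Leilani's $48,000 share passes to Leilani's issue.
Leilani's share ($48,000) is divided into 3 shares of $16,000: Zubin, Kenji, and Oskar each take $16,000.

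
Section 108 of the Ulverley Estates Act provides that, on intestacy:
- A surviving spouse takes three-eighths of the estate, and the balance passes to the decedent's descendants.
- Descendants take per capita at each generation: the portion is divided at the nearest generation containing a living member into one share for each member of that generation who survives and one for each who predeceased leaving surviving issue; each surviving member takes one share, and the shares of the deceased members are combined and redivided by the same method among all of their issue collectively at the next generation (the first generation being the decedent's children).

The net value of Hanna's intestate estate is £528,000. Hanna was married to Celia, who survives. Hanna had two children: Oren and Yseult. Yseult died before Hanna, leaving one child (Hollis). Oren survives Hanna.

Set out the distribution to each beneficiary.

Celia: £198,000; Oren: £165,000; Hollis: £165,000

Celia takes three-eighths of £528,000 = £198,000. The remaining £330,000 passes to the descendants.
The descendants' portion (£330,000) is divided at the children's generation into 2 shares of £165,000. Oren takes £165,000. The remaining share for the deceased Yseult (£165,000) is carried to the next generation.
That pool (£165,000) passes entirely to Hollis, the sole taker at the grandchildren's generation.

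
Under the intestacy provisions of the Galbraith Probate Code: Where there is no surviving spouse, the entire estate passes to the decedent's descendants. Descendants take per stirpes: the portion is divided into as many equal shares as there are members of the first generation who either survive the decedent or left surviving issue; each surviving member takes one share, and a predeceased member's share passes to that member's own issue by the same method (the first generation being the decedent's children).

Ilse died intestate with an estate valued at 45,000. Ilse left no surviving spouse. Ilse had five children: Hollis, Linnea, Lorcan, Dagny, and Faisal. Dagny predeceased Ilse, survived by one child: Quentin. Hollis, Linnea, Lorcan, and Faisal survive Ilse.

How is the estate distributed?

Hollis: 9,000; Linnea: 9,000; Lorcan: 9,000; Quentin: 9,000; Faisal: 9,000

The entire 45,000 passes to the descendants.
That amount (45,000) is divided into 5 shares of 9,000: Hollis, Linnea, Lorcan, and Faisal each take 9,000; Dagny's 9,000 share passes to Dagny's issue.
Dagny's share (9,000) passes entirely to Quentin.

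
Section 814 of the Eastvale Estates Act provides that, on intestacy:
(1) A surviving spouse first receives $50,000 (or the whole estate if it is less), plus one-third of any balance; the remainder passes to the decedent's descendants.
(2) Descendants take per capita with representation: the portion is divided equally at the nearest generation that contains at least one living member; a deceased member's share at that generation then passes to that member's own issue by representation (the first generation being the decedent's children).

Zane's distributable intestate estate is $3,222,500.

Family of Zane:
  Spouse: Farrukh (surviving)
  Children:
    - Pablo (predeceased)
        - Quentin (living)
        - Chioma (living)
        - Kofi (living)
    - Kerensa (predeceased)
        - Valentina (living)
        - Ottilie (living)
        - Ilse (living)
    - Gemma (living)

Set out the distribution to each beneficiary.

Farrukh first takes $50,000, leaving a balance of $3,172,500. Farrukh then takes one-third of the balance ($1,057,500), for a total of $1,107,500. The remaining $2,115,000 passes to the descendants.
The descendants' portion ($2,115,000) is divided into 3 shares of $705,000: Gemma takes $705,000; Pablo's $705,000 share passes to Pablo's issue; Kerensa's $705,000 share passes to Kerensa's issue.
Pablo's share ($705,000) is divided into 3 shares of $235,000: Quentin, Chioma, and Kofi each take $235,000.
Kerensa's share ($705,000) is divided into 3 shares of $235,000: Valentina, Ottilie, and Ilse each take $235,000.

Farrukh: $1,107,500; Quentin: $235,000; Chioma: $235,000; Kofi: $235,000; Valentina: $235,000; Ottilie: $235,000; Ilse: $235,000; Gemma: $705,000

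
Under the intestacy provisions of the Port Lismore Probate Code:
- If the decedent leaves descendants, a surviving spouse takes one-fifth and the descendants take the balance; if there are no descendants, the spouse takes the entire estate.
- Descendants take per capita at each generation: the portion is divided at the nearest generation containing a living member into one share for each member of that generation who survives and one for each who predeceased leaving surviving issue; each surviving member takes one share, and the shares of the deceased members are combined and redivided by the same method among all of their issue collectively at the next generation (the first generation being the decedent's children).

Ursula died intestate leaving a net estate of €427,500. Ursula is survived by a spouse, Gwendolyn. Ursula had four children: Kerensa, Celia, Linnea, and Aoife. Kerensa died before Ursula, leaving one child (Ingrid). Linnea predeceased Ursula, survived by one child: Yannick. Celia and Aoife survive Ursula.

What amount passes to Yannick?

Yannick receives €85,500.

Gwendolyn takes one-fifth of €427,500 = €85,500. The remaining €342,000 passes to the descendants.
The descendants' portion (€342,000) is divided at the children's generation into 4 shares of €85,500. Celia and Aoife each take €85,500. The 2 shares of the deceased (Kerensa and Linnea) are combined into a pool of €171,000.
That pool (€171,000) is divided at the grandchildren's generation equally among Ingrid and Yannick: €85,500 each.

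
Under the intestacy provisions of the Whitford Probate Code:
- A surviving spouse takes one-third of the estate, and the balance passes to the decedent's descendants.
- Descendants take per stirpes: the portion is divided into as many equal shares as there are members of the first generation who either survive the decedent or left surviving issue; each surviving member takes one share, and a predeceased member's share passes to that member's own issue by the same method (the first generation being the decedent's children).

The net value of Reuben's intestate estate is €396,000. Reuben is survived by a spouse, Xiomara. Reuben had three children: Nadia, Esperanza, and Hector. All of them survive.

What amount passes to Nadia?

Nadia receives €88,000.

Xiomara takes one-third of €396,000 = €132,000. The remaining €264,000 passes to the descendants.
The descendants' portion (€264,000) is divided into 3 shares of €88,000: Nadia, Esperanza, and Hector each take €88,000.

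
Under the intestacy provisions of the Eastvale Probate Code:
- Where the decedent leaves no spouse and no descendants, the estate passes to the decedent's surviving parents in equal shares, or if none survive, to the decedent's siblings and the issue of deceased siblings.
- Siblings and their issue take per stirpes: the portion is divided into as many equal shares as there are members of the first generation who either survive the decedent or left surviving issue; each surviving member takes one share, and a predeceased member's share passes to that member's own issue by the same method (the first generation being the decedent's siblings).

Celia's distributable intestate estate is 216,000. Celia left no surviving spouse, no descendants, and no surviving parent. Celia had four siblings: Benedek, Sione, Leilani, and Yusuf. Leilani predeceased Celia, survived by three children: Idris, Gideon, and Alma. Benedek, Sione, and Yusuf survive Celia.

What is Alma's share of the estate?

Alma receives 18,000.

The entire 216,000 passes to the siblings and their issue.
That amount (216,000) is divided into 4 shares of 54,000: Benedek, Sione, and Yusuf each take 54,000; Leilani's 54,000 share passes to Leilani's issue.
Leilani's share (54,000) is divided into 3 shares of 18,000: Idris, Gideon, and Alma each take 18,000.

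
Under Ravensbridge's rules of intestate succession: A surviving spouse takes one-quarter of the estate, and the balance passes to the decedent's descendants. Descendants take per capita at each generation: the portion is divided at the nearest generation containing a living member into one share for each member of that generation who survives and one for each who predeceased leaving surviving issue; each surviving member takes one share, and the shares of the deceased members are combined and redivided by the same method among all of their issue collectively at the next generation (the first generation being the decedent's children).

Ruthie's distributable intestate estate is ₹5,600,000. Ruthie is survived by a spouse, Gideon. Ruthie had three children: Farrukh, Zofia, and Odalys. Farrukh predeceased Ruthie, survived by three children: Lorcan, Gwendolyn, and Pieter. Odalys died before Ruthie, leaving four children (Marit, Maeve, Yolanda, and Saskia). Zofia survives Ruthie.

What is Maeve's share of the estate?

Maeve receives ₹400,000.

Gideon takes one-quarter of ₹5,600,000 = ₹1,400,000. The remaining ₹4,200,000 passes to the descendants.
The descendants' portion (₹4,200,000) is divided at the children's generation into 3 shares of ₹1,400,000. Zofia takes ₹1,400,000. The 2 shares of the deceased (Farrukh and Odalys) are combined into a pool of ₹2,800,000.
That pool (₹2,800,000) is divided at the grandchildren's generation equally among Lorcan, Gwendolyn, Pieter, Marit, Maeve, Yolanda, and Saskia: ₹400,000 each.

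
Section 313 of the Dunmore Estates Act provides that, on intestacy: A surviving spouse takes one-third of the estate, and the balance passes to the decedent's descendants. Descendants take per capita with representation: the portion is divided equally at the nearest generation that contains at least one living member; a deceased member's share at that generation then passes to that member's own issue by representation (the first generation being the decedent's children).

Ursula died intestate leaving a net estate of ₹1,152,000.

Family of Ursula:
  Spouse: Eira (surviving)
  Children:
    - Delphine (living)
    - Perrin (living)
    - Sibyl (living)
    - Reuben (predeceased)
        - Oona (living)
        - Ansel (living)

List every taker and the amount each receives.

Eira: ₹384,000; Delphine: ₹192,000; Perrin: ₹192,000; Sibyl: ₹192,000; Oona: ₹96,000; Ansel: ₹96,000

Eira takes one-third of ₹1,152,000 = ₹384,000. The remaining ₹768,000 passes to the descendants.
The descendants' portion (₹768,000) is divided into 4 shares of ₹192,000: Delphine, Perrin, and Sibyl each take ₹192,000; Reuben's ₹192,000 share passes to Reuben's issue.
Reuben's share (₹192,000) is divided into 2 shares of ₹96,000: Oona and Ansel each take ₹96,000.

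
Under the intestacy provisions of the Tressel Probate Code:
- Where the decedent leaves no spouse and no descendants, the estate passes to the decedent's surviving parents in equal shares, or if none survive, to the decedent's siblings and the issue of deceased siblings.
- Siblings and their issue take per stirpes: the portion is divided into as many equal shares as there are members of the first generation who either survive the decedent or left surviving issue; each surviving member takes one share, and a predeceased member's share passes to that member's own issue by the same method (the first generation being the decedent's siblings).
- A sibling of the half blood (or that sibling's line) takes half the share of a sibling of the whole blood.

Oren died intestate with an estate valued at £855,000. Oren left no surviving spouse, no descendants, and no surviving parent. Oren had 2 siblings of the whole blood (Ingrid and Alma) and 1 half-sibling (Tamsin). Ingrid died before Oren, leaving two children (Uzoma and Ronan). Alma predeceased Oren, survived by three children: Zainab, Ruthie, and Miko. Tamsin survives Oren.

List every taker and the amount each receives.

The entire £855,000 passes to the siblings and their issue.
Counting each half-blood sibling's line as half a unit, there are 5/2 units in £855,000, so one unit is £342,000. Whole-blood lines (Ingrid and Alma) take £342,000 each; half-blood lines (Tamsin) take £171,000 each.
Ingrid's share (£342,000) is divided into 2 shares of £171,000: Uzoma and Ronan each take £171,000.
Alma's share (£342,000) is divided into 3 shares of £114,000: Zainab, Ruthie, and Miko each take £114,000.

Uzoma: £171,000; Ronan: £171,000; Zainab: £114,000; Ruthie: £114,000; Miko: £114,000; Tamsin: £171,000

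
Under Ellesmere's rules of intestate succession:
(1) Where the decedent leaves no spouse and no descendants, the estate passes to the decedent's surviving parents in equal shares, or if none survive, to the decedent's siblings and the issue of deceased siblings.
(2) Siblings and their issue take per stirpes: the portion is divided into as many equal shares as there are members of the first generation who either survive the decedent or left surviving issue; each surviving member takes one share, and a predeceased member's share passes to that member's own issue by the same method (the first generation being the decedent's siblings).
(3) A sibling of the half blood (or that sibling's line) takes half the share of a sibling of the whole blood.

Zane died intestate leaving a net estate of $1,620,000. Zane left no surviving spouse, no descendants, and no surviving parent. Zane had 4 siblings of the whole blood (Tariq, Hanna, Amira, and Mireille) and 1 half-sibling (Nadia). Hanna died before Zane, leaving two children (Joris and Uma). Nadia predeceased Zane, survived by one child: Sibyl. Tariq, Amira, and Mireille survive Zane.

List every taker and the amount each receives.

Tariq: $360,000; Joris: $180,000; Uma: $180,000; Sibyl: $180,000; Amira: $360,000; Mireille: $360,000

The entire $1,620,000 passes to the siblings and their issue.
Counting each half-blood sibling's line as half a unit, there are 9/2 units in $1,620,000, so one unit is $360,000. Whole-blood lines (Tariq, Hanna, Amira, and Mireille) take $360,000 each; half-blood lines (Nadia) take $180,000 each.
Hanna's share ($360,000) is divided into 2 shares of $180,000: Joris and Uma each take $180,000.
Nadia's share ($180,000) passes entirely to Sibyl.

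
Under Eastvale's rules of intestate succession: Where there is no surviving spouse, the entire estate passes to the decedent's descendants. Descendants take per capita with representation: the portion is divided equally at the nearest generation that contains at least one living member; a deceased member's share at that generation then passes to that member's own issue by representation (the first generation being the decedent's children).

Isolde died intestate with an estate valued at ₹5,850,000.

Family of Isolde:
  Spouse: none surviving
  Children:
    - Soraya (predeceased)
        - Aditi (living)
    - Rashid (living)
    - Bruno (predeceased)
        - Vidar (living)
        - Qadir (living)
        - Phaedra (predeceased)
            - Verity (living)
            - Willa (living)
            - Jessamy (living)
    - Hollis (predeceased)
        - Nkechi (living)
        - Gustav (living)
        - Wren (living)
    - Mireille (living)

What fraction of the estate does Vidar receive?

Vidar receives 1/15 of the estate.

The entire ₹5,850,000 passes to the descendants.
That amount (₹5,850,000) is divided into 5 shares of ₹1,170,000: Rashid and Mireille each take ₹1,170,000; Soraya's ₹1,170,000 share passes to Soraya's issue; Bruno's ₹1,170,000 share passes to Bruno's issue; Hollis's ₹1,170,000 share passes to Hollis's issue.
Soraya's share (₹1,170,000) passes entirely to Aditi.
Bruno's share (₹1,170,000) is divided into 3 shares of ₹390,000: Vidar and Qadir each take ₹390,000; Phaedra's ₹390,000 share passes to Phaedra's issue.
Phaedra's share (₹390,000) is divided into 3 shares of ₹130,000: Verity, Willa, and Jessamy each take ₹130,000.
Hollis's share (₹1,170,000) is divided into 3 shares of ₹390,000: Nkechi, Gustav, and Wren each take ₹390,000.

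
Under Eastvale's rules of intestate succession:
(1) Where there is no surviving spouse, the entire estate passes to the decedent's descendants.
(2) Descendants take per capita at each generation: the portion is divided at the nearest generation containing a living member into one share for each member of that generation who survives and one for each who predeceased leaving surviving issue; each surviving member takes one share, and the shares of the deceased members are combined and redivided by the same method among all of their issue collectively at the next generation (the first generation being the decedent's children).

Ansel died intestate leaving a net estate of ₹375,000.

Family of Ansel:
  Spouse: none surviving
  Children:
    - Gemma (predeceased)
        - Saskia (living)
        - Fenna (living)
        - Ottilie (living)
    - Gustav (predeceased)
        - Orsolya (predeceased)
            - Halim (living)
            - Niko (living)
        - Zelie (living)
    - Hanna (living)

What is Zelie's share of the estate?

The entire ₹375,000 passes to the descendants.
That amount (₹375,000) is divided at the children's generation into 3 shares of ₹125,000. Hanna takes ₹125,000. The 2 shares of the deceased (Gemma and Gustav) are combined into a pool of ₹250,000.
That pool (₹250,000) is divided at the grandchildren's generation into 5 shares of ₹50,000. Saskia, Fenna, Ottilie, and Zelie each take ₹50,000. The remaining share for the deceased Orsolya (₹50,000) is carried to the next generation.
That pool (₹50,000) is divided at the great-grandchildren's generation equally among Halim and Niko: ₹25,000 each.

Zelie receives ₹50,000.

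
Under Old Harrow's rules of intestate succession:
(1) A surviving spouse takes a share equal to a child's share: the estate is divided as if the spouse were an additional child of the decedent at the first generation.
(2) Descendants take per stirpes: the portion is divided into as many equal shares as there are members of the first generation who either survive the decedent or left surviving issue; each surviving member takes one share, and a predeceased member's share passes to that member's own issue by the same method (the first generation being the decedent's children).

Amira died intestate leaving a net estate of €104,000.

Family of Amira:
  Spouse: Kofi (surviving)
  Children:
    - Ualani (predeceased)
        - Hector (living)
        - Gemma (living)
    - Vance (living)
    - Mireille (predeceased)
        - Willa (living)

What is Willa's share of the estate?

The spouse counts as an additional share at the children's level, so there are 4 primary shares of €26,000. Kofi takes one such share (€26,000).
The children's combined portion (€78,000) is divided into 3 shares of €26,000: Vance takes €26,000; Ualani's €26,000 share passes to Ualani's issue; Mireille's €26,000 share passes to Mireille's issue.
Ualani's share (€26,000) is divided into 2 shares of €13,000: Hector and Gemma each take €13,000.
Mireille's share (€26,000) passes entirely to Willa.

Willa receives €26,000.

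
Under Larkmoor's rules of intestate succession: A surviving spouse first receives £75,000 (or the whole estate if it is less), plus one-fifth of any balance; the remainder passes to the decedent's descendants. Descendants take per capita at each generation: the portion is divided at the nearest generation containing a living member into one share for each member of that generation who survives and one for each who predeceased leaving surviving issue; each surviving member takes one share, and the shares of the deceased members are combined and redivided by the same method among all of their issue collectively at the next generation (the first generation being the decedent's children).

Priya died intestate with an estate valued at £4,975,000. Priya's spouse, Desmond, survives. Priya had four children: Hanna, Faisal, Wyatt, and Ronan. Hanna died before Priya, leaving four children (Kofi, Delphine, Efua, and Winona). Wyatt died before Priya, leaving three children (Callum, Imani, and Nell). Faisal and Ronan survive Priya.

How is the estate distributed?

Desmond: £1,055,000; Kofi: £280,000; Delphine: £280,000; Efua: £280,000; Winona: £280,000; Faisal: £980,000; Callum: £280,000; Imani: £280,000; Nell: £280,000; Ronan: £980,000

Desmond first takes £75,000, leaving a balance of £4,900,000. Desmond then takes one-fifth of the balance (£980,000), for a total of £1,055,000. The remaining £3,920,000 passes to the descendants.
The descendants' portion (£3,920,000) is divided at the children's generation into 4 shares of £980,000. Faisal and Ronan each take £980,000. The 2 shares of the deceased (Hanna and Wyatt) are combined into a pool of £1,960,000.
That pool (£1,960,000) is divided at the grandchildren's generation equally among Kofi, Delphine, Efua, Winona, Callum, Imani, and Nell: £280,000 each.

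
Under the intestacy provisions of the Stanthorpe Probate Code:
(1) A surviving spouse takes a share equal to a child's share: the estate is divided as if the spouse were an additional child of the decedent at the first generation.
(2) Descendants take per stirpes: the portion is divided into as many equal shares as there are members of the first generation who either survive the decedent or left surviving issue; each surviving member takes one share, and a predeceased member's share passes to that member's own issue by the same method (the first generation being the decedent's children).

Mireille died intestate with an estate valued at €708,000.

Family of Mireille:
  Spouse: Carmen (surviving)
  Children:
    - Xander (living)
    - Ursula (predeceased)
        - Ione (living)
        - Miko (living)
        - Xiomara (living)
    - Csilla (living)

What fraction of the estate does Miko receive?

The spouse counts as an additional share at the children's level, so there are 4 primary shares of €177,000. Carmen takes one such share (€177,000).
The children's combined portion (€531,000) is divided into 3 shares of €177,000: Xander and Csilla each take €177,000; Ursula's €177,000 share passes to Ursula's issue.
Ursula's share (€177,000) is divided into 3 shares of €59,000: Ione, Miko, and Xiomara each take €59,000.

Miko receives 1/12 of the estate.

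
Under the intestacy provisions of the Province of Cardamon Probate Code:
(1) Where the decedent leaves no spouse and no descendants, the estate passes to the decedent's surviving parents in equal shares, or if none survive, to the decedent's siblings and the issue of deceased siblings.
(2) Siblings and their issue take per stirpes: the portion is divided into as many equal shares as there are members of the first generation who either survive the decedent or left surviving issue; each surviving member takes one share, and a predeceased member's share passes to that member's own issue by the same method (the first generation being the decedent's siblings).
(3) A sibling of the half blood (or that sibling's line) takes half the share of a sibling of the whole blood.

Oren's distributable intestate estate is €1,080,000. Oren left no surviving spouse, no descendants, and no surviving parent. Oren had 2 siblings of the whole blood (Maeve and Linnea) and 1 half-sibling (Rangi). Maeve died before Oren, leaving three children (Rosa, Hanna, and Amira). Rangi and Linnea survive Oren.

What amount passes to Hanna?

The entire €1,080,000 passes to the siblings and their issue.
Counting each half-blood sibling's line as half a unit, there are 5/2 units in €1,080,000, so one unit is €432,000. Whole-blood lines (Maeve and Linnea) take €432,000 each; half-blood lines (Rangi) take €216,000 each.
Maeve's share (€432,000) is divided into 3 shares of €144,000: Rosa, Hanna, and Amira each take €144,000.

Hanna receives €144,000.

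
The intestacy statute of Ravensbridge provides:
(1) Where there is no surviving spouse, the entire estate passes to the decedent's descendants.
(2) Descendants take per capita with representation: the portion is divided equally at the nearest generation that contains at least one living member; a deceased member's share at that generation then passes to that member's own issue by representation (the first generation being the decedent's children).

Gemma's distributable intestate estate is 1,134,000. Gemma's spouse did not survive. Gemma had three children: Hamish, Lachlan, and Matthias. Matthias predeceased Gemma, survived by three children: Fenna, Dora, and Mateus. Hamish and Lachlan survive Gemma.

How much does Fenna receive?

Fenna receives 126,000.

The entire 1,134,000 passes to the descendants.
That amount (1,134,000) is divided into 3 shares of 378,000: Hamish and Lachlan each take 378,000; Matthias's 378,000 share passes to Matthias's issue.
Matthias's share (378,000) is divided into 3 shares of 126,000: Fenna, Dora, and Mateus each take 126,000.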